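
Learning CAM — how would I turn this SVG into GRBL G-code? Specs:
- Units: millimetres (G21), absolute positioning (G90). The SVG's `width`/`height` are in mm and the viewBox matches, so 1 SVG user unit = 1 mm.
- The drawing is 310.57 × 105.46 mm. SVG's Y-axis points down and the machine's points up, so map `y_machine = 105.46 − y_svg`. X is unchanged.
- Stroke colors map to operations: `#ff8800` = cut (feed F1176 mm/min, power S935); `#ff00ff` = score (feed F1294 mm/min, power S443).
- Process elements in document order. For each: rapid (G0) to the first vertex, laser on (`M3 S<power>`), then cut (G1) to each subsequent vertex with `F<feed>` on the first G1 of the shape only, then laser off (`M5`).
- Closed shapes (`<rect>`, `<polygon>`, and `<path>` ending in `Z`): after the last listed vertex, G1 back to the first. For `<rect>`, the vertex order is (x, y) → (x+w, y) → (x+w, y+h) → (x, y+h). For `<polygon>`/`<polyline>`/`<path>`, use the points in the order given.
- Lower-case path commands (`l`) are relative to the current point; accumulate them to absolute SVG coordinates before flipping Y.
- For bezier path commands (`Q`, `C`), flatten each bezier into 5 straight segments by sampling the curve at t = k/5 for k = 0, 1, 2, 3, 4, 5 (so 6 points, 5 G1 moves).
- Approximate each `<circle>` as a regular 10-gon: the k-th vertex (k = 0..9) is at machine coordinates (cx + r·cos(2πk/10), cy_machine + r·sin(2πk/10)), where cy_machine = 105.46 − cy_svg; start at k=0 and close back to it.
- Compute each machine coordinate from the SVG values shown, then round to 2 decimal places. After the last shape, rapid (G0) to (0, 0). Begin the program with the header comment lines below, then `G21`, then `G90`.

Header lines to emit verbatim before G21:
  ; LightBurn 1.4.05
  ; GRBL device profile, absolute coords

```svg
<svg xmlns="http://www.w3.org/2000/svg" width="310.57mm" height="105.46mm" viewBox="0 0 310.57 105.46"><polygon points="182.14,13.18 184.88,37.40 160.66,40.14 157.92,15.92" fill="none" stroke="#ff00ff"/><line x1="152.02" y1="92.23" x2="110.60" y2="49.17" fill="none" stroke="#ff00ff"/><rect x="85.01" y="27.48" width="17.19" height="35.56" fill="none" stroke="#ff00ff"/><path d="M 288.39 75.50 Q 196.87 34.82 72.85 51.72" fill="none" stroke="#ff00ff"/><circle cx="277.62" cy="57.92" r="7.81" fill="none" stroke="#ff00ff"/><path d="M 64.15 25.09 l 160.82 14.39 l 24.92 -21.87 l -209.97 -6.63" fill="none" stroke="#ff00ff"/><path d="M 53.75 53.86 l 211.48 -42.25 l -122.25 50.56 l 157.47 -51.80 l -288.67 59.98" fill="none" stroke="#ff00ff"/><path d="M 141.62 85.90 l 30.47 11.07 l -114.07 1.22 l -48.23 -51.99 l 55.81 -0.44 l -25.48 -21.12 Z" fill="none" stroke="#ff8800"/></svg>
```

; LightBurn 1.4.05
; GRBL device profile, absolute coords
G21
G90
G0 X182.14 Y92.28
M3 S443
G1 X184.88 Y68.06 F1294
G1 X160.66 Y65.32
G1 X157.92 Y89.54
G1 X182.14 Y92.28
M5
G0 X152.02 Y13.23
M3 S443
G1 X110.60 Y56.29 F1294
M5
G0 X85.01 Y77.98
M3 S443
G1 X102.20 Y77.98 F1294
G1 X102.20 Y42.42
G1 X85.01 Y42.42
G1 X85.01 Y77.98
M5
G0 X288.39 Y29.96
M3 S443
G1 X250.48 Y43.93 F1294
G1 X209.97 Y53.29
G1 X166.87 Y58.05
G1 X121.16 Y58.20
G1 X72.85 Y53.74
M5
G0 X285.43 Y47.54
M3 S443
G1 X283.94 Y52.13 F1294
G1 X280.03 Y54.97
G1 X275.21 Y54.97
G1 X271.30 Y52.13
G1 X269.81 Y47.54
G1 X271.30 Y42.95
G1 X275.21 Y40.11
G1 X280.03 Y40.11
G1 X283.94 Y42.95
G1 X285.43 Y47.54
M5
G0 X64.15 Y80.37
M3 S443
G1 X224.97 Y65.98 F1294
G1 X249.89 Y87.85
G1 X39.92 Y94.48
M5
G0 X53.75 Y51.60
M3 S443
G1 X265.23 Y93.85 F1294
G1 X142.98 Y43.29
G1 X300.45 Y95.09
G1 X11.78 Y35.11
M5
G0 X141.62 Y19.56
M3 S935
G1 X172.09 Y8.49 F1176
G1 X58.02 Y7.27
G1 X9.79 Y59.26
G1 X65.60 Y59.70
G1 X40.12 Y80.82
G1 X141.62 Y19.56
M5
G0 X0.00 Y0.00

viewBox `0 0 310.57 105.46` with mm width/height → 1 unit = 1 mm. Flip: y_m = 105.46 − y_svg.

**Shape 1** — `<polygon>` regular polygon, stroke `#ff00ff` → score (S443, F1294). Machine vertices: (182.14,92.28) → (184.88,68.06) → (160.66,65.32) → (157.92,89.54) → (182.14,92.28). Closed: final G1 returns to the first vertex.

**Shape 2** — `<line>` line segment, stroke `#ff00ff` → score (S443, F1294). Machine vertices: (152.02,13.23) → (110.60,56.29). Open path.

**Shape 3** — `<rect>` rectangle, stroke `#ff00ff` → score (S443, F1294). Machine vertices: (85.01,77.98) → (102.20,77.98) → (102.20,42.42) → (85.01,42.42) → (85.01,77.98). Closed: final G1 returns to the first vertex.

**Shape 4** — `<path>` quadratic bezier, stroke `#ff00ff` → score (S443, F1294). Control points (SVG): P0=(288.39,75.50), P1=(196.87,34.82), P2=(72.85,51.72); sampled at t=k/5. Machine vertices: (288.39,29.96) → (250.48,43.93) → (209.97,53.29) → (166.87,58.05) → (121.16,58.20) → (72.85,53.74). Open path.

**Shape 5** — `<circle>` circle, stroke `#ff00ff` → score (S443, F1294). Machine vertices: (285.43,47.54) → (283.94,52.13) → (280.03,54.97) → (275.21,54.97) → (271.30,52.13) → (269.81,47.54) → (271.30,42.95) → (275.21,40.11) → (280.03,40.11) → (283.94,42.95) → (285.43,47.54). Closed: final G1 returns to the first vertex.

**Shape 6** — `<path>` open polyline, stroke `#ff00ff` → score (S443, F1294). Machine vertices: (64.15,80.37) → (224.97,65.98) → (249.89,87.85) → (39.92,94.48). Open path.

**Shape 7** — `<path>` open polyline, stroke `#ff00ff` → score (S443, F1294). Machine vertices: (53.75,51.60) → (265.23,93.85) → (142.98,43.29) → (300.45,95.09) → (11.78,35.11). Open path.

**Shape 8** — `<path>` closed polygon, stroke `#ff8800` → cut (S935, F1176). Machine vertices: (141.62,19.56) → (172.09,8.49) → (58.02,7.27) → (9.79,59.26) → (65.60,59.70) → (40.12,80.82) → (141.62,19.56). Closed: final G1 returns to the first vertex.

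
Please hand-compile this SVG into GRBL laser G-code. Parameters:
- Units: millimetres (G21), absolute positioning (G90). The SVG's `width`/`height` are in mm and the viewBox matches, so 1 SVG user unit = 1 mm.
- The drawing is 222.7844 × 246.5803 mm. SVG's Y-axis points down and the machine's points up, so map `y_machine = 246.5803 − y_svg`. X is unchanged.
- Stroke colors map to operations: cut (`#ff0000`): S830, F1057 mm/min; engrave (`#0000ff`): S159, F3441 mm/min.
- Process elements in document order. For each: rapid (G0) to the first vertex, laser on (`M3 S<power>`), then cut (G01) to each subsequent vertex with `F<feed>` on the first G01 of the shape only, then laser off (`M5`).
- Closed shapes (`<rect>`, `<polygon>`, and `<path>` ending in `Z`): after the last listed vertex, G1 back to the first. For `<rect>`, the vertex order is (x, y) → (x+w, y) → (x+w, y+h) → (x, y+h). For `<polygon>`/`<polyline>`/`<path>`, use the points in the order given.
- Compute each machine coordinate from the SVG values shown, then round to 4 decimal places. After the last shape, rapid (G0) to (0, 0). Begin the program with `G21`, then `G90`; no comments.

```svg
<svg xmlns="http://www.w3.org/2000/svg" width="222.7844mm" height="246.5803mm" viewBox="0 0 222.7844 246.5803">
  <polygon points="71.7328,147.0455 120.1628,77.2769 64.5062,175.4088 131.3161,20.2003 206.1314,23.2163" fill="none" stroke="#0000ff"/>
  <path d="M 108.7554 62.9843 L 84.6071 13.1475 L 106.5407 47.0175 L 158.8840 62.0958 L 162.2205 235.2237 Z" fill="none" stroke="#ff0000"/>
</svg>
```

1 u = 1 mm; y_m = 246.5803 − y.

[1] `<polygon>` closed polygon, #0000ff→engrave S159 F3441: (71.7328,99.5348) → (120.1628,169.3034) → (64.5062,71.1715) → (131.3161,226.3800) → (206.1314,223.3640) → (71.7328,99.5348) (closed)

[2] `<path>` closed polygon, #ff0000→cut S830 F1057: (108.7554,183.5960) → (84.6071,233.4328) → (106.5407,199.5628) → (158.8840,184.4845) → (162.2205,11.3566) → (108.7554,183.5960) (closed)

G21
G90
G0 X71.7328 Y99.5348
M3 S159
G01 X120.1628 Y169.3034 F3441
G01 X64.5062 Y71.1715
G01 X131.3161 Y226.3800
G01 X206.1314 Y223.3640
G01 X71.7328 Y99.5348
M5
G0 X108.7554 Y183.5960
M3 S830
G01 X84.6071 Y233.4328 F1057
G01 X106.5407 Y199.5628
G01 X158.8840 Y184.4845
G01 X162.2205 Y11.3566
G01 X108.7554 Y183.5960
M5
G0 X0.0000 Y0.0000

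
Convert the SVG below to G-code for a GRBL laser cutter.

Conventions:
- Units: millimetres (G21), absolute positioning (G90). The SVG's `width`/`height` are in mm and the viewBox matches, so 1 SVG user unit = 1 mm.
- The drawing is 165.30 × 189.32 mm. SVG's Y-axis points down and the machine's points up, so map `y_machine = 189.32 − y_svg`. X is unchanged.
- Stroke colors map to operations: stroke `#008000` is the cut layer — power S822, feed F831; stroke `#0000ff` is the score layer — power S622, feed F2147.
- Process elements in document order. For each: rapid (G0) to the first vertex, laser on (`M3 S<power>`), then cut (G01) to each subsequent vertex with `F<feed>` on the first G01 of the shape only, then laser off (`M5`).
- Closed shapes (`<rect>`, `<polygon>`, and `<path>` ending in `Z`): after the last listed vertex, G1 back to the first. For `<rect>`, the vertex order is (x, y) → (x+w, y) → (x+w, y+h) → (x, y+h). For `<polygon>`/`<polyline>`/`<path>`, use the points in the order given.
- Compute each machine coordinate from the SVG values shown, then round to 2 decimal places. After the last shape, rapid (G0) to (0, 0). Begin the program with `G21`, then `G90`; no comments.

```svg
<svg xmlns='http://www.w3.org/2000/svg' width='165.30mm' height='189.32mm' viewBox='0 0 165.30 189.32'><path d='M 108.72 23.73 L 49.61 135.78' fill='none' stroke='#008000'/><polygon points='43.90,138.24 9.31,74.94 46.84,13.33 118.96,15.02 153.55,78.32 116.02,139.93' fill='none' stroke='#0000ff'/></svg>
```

Since the viewBox matches the mm dimensions, user units are millimetres directly. The only transform is the Y-flip y_m = 189.32 − y_svg.

Shape 1 is a line segment drawn with `<path>`. Its stroke #008000 means cut at S822, F831. After flipping Y the toolpath is (108.72,165.59) → (49.61,53.54).

Shape 2 is a regular polygon drawn with `<polygon>`. Its stroke #0000ff means score at S622, F2147. After flipping Y the toolpath is (43.90,51.08) → (9.31,114.38) → (46.84,175.99) → (118.96,174.30) → (153.55,111.00) → (116.02,49.39) → (43.90,51.08), returning to the start.

G21
G90
G0 X108.72 Y165.59
M3 S822
G01 X49.61 Y53.54 F831
M5
G0 X43.90 Y51.08
M3 S622
G01 X9.31 Y114.38 F2147
G01 X46.84 Y175.99
G01 X118.96 Y174.30
G01 X153.55 Y111.00
G01 X116.02 Y49.39
G01 X43.90 Y51.08
M5
G0 X0.00 Y0.00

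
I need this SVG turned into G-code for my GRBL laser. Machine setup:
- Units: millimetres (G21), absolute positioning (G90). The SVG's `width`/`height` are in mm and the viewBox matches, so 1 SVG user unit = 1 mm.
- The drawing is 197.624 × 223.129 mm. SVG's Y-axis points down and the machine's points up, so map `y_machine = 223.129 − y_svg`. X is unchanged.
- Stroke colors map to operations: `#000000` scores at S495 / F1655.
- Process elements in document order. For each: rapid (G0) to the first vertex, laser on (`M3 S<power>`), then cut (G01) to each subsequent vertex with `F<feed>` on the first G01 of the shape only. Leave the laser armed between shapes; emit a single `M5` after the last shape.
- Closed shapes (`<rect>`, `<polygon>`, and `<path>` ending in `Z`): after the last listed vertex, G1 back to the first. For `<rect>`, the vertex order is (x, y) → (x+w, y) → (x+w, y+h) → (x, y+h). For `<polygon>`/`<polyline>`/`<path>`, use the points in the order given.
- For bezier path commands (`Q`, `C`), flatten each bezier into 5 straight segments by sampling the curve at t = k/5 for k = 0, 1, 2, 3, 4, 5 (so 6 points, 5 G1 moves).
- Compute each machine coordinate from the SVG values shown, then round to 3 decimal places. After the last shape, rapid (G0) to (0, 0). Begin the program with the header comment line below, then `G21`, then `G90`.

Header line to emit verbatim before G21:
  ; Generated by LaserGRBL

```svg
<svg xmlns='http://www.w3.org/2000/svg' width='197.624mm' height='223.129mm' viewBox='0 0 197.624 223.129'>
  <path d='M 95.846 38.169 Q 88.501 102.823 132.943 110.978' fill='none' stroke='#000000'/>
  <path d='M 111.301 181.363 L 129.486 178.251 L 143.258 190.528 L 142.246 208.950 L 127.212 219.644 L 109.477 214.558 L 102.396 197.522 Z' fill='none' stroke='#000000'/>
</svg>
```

; Generated by LaserGRBL
G21
G90
G0 X95.846 Y184.960
M3 S495
G01 X94.979 Y161.358 F1655
G01 X98.256 Y142.277
G01 X105.675 Y127.715
G01 X117.238 Y117.673
G01 X132.943 Y112.151
G0 X111.301 Y41.766
M3 S495
G01 X129.486 Y44.878 F1655
G01 X143.258 Y32.601
G01 X142.246 Y14.179
G01 X127.212 Y3.485
G01 X109.477 Y8.571
G01 X102.396 Y25.607
G01 X111.301 Y41.766
M5
G0 X0.000 Y0.000

viewBox `0 0 197.624 223.129` with mm width/height → 1 unit = 1 mm. Flip: y_m = 223.129 − y_svg.

**Shape 1** — `<path>` quadratic bezier, stroke `#000000` → score (S495, F1655). Control points (SVG): P0=(95.846,38.169), P1=(88.501,102.823), P2=(132.943,110.978); sampled at t=k/5. Machine vertices: (95.846,184.960) → (94.979,161.358) → (98.256,142.277) → (105.675,127.715) → (117.238,117.673) → (132.943,112.151). Open path.

**Shape 2** — `<path>` regular polygon, stroke `#000000` → score (S495, F1655). Machine vertices: (111.301,41.766) → (129.486,44.878) → (143.258,32.601) → (142.246,14.179) → (127.212,3.485) → (109.477,8.571) → (102.396,25.607) → (111.301,41.766). Closed: final G1 returns to the first vertex.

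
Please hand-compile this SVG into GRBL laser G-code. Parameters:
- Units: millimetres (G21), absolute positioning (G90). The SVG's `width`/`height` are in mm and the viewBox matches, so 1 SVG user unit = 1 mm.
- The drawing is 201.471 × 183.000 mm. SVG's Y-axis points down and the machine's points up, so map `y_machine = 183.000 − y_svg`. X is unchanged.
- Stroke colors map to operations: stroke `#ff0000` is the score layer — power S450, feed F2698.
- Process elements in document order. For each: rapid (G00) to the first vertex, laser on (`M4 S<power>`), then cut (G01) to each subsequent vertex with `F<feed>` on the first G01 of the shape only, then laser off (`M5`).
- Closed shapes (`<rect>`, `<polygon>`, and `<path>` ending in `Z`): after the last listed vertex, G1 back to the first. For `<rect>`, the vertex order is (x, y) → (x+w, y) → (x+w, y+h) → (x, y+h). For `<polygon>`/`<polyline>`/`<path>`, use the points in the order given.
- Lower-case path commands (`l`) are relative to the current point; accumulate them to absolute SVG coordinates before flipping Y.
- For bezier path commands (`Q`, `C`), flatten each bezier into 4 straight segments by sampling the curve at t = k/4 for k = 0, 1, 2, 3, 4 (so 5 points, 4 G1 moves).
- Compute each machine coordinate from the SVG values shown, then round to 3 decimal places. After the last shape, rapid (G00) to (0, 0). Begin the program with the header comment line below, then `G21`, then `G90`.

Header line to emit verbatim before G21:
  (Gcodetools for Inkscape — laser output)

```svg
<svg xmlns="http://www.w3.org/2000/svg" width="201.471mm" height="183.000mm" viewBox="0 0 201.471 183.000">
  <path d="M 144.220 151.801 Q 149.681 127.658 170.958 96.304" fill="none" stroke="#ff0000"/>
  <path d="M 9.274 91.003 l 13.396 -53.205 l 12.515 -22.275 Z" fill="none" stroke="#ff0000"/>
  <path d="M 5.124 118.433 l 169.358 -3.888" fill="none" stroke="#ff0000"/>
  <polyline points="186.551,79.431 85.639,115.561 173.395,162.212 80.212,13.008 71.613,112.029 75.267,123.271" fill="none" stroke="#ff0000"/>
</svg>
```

(Gcodetools for Inkscape — laser output)
G21
G90
G00 X144.220 Y31.199
M4 S450
G01 X147.939 Y43.721 F2698
G01 X153.635 Y57.145
G01 X161.308 Y71.470
G01 X170.958 Y86.696
M5
G00 X9.274 Y91.997
M4 S450
G01 X22.670 Y145.202 F2698
G01 X35.185 Y167.477
G01 X9.274 Y91.997
M5
G00 X5.124 Y64.567
M4 S450
G01 X174.482 Y68.455 F2698
M5
G00 X186.551 Y103.569
M4 S450
G01 X85.639 Y67.439 F2698
G01 X173.395 Y20.788
G01 X80.212 Y169.992
G01 X71.613 Y70.971
G01 X75.267 Y59.729
M5
G00 X0.000 Y0.000

Since the viewBox matches the mm dimensions, user units are millimetres directly. The only transform is the Y-flip y_m = 183.000 − y_svg.

Shape 1 is a quadratic bezier drawn with `<path>`. Its stroke #ff0000 means score at S450, F2698. After flipping Y the toolpath is (144.220,31.199) → (147.939,43.721) → (153.635,57.145) → (161.308,71.470) → (170.958,86.696).

Shape 2 is a closed polygon drawn with `<path>`. Its stroke #ff0000 means score at S450, F2698. After flipping Y the toolpath is (9.274,91.997) → (22.670,145.202) → (35.185,167.477) → (9.274,91.997), returning to the start.

Shape 3 is a line segment drawn with `<path>`. Its stroke #ff0000 means score at S450, F2698. After flipping Y the toolpath is (5.124,64.567) → (174.482,68.455).

Shape 4 is a open polyline drawn with `<polyline>`. Its stroke #ff0000 means score at S450, F2698. After flipping Y the toolpath is (186.551,103.569) → (85.639,67.439) → (173.395,20.788) → (80.212,169.992) → (71.613,70.971) → (75.267,59.729).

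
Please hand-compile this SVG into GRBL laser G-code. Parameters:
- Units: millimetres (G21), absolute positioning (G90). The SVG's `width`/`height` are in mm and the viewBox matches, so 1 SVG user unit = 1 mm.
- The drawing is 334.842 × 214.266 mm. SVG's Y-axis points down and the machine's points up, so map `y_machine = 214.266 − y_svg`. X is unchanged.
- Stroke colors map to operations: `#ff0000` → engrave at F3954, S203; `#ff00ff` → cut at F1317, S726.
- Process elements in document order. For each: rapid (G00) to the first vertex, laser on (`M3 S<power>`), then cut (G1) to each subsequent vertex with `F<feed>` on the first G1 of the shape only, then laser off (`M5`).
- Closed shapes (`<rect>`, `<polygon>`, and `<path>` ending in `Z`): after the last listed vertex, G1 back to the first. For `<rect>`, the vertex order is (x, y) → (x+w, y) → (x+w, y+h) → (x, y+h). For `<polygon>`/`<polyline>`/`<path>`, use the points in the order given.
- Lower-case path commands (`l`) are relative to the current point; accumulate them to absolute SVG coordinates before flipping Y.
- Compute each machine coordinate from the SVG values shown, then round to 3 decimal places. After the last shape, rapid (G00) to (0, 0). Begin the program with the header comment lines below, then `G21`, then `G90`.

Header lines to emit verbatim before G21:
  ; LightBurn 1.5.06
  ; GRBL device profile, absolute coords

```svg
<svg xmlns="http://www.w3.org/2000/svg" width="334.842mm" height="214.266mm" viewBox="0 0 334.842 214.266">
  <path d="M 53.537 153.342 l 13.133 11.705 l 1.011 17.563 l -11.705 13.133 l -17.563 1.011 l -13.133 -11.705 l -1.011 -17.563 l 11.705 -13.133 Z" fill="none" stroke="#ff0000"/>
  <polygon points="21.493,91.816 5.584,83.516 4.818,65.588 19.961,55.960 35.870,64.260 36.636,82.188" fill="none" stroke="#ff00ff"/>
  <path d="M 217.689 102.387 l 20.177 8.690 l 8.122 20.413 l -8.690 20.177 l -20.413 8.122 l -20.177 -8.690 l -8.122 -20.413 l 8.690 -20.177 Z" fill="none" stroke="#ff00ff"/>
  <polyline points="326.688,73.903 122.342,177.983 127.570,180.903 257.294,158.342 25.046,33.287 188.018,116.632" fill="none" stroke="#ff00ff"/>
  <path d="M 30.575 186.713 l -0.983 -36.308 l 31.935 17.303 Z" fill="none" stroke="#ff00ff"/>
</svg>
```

; LightBurn 1.5.06
; GRBL device profile, absolute coords
G21
G90
G00 X53.537 Y60.924
M3 S203
G1 X66.670 Y49.219 F3954
G1 X67.681 Y31.656
G1 X55.976 Y18.523
G1 X38.413 Y17.512
G1 X25.280 Y29.217
G1 X24.269 Y46.780
G1 X35.974 Y59.913
G1 X53.537 Y60.924
M5
G00 X21.493 Y122.450
M3 S726
G1 X5.584 Y130.750 F1317
G1 X4.818 Y148.678
G1 X19.961 Y158.306
G1 X35.870 Y150.006
G1 X36.636 Y132.078
G1 X21.493 Y122.450
M5
G00 X217.689 Y111.879
M3 S726
G1 X237.866 Y103.189 F1317
G1 X245.988 Y82.776
G1 X237.298 Y62.599
G1 X216.885 Y54.477
G1 X196.708 Y63.167
G1 X188.586 Y83.580
G1 X197.276 Y103.757
G1 X217.689 Y111.879
M5
G00 X326.688 Y140.363
M3 S726
G1 X122.342 Y36.283 F1317
G1 X127.570 Y33.363
G1 X257.294 Y55.924
G1 X25.046 Y180.979
G1 X188.018 Y97.634
M5
G00 X30.575 Y27.553
M3 S726
G1 X29.592 Y63.861 F1317
G1 X61.527 Y46.558
G1 X30.575 Y27.553
M5
G00 X0.000 Y0.000

viewBox `0 0 334.842 214.266` with mm width/height → 1 unit = 1 mm. Flip: y_m = 214.266 − y_svg.

**Shape 1** — `<path>` regular polygon, stroke `#ff0000` → engrave (S203, F3954). Machine vertices: (53.537,60.924) → (66.670,49.219) → (67.681,31.656) → (55.976,18.523) → (38.413,17.512) → (25.280,29.217) → (24.269,46.780) → (35.974,59.913) → (53.537,60.924). Closed: final G1 returns to the first vertex.

**Shape 2** — `<polygon>` regular polygon, stroke `#ff00ff` → cut (S726, F1317). Machine vertices: (21.493,122.450) → (5.584,130.750) → (4.818,148.678) → (19.961,158.306) → (35.870,150.006) → (36.636,132.078) → (21.493,122.450). Closed: final G1 returns to the first vertex.

**Shape 3** — `<path>` regular polygon, stroke `#ff00ff` → cut (S726, F1317). Machine vertices: (217.689,111.879) → (237.866,103.189) → (245.988,82.776) → (237.298,62.599) → (216.885,54.477) → (196.708,63.167) → (188.586,83.580) → (197.276,103.757) → (217.689,111.879). Closed: final G1 returns to the first vertex.

**Shape 4** — `<polyline>` open polyline, stroke `#ff00ff` → cut (S726, F1317). Machine vertices: (326.688,140.363) → (122.342,36.283) → (127.570,33.363) → (257.294,55.924) → (25.046,180.979) → (188.018,97.634). Open path.

**Shape 5** — `<path>` regular polygon, stroke `#ff00ff` → cut (S726, F1317). Machine vertices: (30.575,27.553) → (29.592,63.861) → (61.527,46.558) → (30.575,27.553). Closed: final G1 returns to the first vertex.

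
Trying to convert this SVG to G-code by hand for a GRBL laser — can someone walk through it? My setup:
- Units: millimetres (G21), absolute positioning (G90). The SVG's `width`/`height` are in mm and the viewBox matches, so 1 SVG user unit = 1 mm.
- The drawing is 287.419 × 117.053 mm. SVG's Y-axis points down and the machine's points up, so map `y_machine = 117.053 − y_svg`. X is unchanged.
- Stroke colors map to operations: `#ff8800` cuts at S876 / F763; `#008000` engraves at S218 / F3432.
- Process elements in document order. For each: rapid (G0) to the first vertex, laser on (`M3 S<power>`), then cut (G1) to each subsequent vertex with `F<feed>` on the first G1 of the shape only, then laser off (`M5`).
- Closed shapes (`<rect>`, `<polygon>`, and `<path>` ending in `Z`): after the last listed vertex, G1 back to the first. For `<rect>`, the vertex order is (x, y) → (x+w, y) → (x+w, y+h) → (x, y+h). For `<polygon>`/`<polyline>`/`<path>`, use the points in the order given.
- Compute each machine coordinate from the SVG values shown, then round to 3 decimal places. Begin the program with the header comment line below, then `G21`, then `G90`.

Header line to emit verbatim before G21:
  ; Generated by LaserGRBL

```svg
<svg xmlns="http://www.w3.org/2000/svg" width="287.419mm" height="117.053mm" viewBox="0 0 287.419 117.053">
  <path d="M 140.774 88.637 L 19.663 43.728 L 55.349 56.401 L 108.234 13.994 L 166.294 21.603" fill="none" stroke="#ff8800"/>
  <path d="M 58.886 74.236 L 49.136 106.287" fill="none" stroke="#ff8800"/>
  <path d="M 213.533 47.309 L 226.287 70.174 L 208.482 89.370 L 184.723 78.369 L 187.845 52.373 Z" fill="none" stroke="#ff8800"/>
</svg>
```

viewBox `0 0 287.419 117.053` with mm width/height → 1 unit = 1 mm. Flip: y_m = 117.053 − y_svg.

**Shape 1** — `<path>` open polyline, stroke `#ff8800` → cut (S876, F763). Machine vertices: (140.774,28.416) → (19.663,73.325) → (55.349,60.652) → (108.234,103.059) → (166.294,95.450). Open path.

**Shape 2** — `<path>` line segment, stroke `#ff8800` → cut (S876, F763). Machine vertices: (58.886,42.817) → (49.136,10.766). Open path.

**Shape 3** — `<path>` regular polygon, stroke `#ff8800` → cut (S876, F763). Machine vertices: (213.533,69.744) → (226.287,46.879) → (208.482,27.683) → (184.723,38.684) → (187.845,64.680) → (213.533,69.744). Closed: final G1 returns to the first vertex.

; Generated by LaserGRBL
G21
G90
G0 X140.774 Y28.416
M3 S876
G1 X19.663 Y73.325 F763
G1 X55.349 Y60.652
G1 X108.234 Y103.059
G1 X166.294 Y95.450
M5
G0 X58.886 Y42.817
M3 S876
G1 X49.136 Y10.766 F763
M5
G0 X213.533 Y69.744
M3 S876
G1 X226.287 Y46.879 F763
G1 X208.482 Y27.683
G1 X184.723 Y38.684
G1 X187.845 Y64.680
G1 X213.533 Y69.744
M5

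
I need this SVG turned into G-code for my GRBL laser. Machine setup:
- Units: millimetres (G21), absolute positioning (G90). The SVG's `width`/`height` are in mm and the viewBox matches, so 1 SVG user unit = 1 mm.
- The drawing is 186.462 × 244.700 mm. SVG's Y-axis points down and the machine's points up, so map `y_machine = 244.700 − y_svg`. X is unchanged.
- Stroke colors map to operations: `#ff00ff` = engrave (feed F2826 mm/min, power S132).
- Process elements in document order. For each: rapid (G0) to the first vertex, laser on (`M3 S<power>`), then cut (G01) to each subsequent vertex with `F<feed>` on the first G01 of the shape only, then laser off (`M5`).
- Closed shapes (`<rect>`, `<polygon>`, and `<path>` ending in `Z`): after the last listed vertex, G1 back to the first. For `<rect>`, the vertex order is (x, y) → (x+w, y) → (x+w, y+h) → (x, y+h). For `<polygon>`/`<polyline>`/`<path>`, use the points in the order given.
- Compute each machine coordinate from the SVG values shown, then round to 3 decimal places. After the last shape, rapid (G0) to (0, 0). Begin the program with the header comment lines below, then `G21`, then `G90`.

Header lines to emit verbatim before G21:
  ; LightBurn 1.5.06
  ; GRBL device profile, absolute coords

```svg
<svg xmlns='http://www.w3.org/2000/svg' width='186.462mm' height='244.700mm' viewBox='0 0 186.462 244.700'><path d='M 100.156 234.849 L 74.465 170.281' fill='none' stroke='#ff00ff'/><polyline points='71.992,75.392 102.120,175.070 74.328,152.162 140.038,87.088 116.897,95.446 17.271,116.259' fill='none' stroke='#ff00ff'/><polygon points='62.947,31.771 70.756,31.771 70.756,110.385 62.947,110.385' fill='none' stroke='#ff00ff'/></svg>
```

Since the viewBox matches the mm dimensions, user units are millimetres directly. The only transform is the Y-flip y_m = 244.700 − y_svg.

Shape 1 is a line segment drawn with `<path>`. Its stroke #ff00ff means engrave at S132, F2826. After flipping Y the toolpath is (100.156,9.851) → (74.465,74.419).

Shape 2 is a open polyline drawn with `<polyline>`. Its stroke #ff00ff means engrave at S132, F2826. After flipping Y the toolpath is (71.992,169.308) → (102.120,69.630) → (74.328,92.538) → (140.038,157.612) → (116.897,149.254) → (17.271,128.441).

Shape 3 is a rectangle drawn with `<polygon>`. Its stroke #ff00ff means engrave at S132, F2826. After flipping Y the toolpath is (62.947,212.929) → (70.756,212.929) → (70.756,134.315) → (62.947,134.315) → (62.947,212.929), returning to the start.

; LightBurn 1.5.06
; GRBL device profile, absolute coords
G21
G90
G0 X100.156 Y9.851
M3 S132
G01 X74.465 Y74.419 F2826
M5
G0 X71.992 Y169.308
M3 S132
G01 X102.120 Y69.630 F2826
G01 X74.328 Y92.538
G01 X140.038 Y157.612
G01 X116.897 Y149.254
G01 X17.271 Y128.441
M5
G0 X62.947 Y212.929
M3 S132
G01 X70.756 Y212.929 F2826
G01 X70.756 Y134.315
G01 X62.947 Y134.315
G01 X62.947 Y212.929
M5
G0 X0.000 Y0.000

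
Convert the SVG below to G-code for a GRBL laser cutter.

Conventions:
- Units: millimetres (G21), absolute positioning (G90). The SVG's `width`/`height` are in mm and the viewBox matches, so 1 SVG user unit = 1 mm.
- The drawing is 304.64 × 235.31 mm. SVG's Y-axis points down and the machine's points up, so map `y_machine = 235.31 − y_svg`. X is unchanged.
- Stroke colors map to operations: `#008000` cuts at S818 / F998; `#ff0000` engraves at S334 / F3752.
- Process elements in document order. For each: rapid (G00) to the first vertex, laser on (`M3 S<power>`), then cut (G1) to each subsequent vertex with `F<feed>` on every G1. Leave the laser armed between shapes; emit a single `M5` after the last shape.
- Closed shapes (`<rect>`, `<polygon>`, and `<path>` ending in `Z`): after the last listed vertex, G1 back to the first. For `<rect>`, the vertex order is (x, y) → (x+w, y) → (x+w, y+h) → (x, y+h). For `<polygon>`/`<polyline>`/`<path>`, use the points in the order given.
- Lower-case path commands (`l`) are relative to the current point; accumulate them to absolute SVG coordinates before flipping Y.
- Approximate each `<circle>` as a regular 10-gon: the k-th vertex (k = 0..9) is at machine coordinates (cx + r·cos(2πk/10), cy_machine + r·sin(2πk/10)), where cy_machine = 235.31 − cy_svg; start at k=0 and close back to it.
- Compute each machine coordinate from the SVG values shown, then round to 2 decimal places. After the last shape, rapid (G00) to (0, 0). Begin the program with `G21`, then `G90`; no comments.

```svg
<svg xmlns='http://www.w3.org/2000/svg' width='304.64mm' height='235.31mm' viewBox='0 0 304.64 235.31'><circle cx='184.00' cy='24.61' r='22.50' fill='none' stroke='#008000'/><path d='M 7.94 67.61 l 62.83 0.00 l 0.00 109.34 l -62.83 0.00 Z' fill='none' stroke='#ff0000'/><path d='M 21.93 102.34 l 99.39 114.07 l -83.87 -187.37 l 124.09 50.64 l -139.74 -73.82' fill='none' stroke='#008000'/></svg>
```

Since the viewBox matches the mm dimensions, user units are millimetres directly. The only transform is the Y-flip y_m = 235.31 − y_svg.

Shape 1 is a circle drawn with `<circle>`. Its stroke #008000 means cut at S818, F998. After flipping Y the toolpath is (206.50,210.70) → (202.20,223.93) → (190.95,232.10) → (177.05,232.10) → (165.80,223.93) → (161.50,210.70) → (165.80,197.47) → (177.05,189.30) → (190.95,189.30) → (202.20,197.47) → (206.50,210.70), returning to the start.

Shape 2 is a rectangle drawn with `<path>`. Its stroke #ff0000 means engrave at S334, F3752. After flipping Y the toolpath is (7.94,167.70) → (70.77,167.70) → (70.77,58.36) → (7.94,58.36) → (7.94,167.70), returning to the start.

Shape 3 is a open polyline drawn with `<path>`. Its stroke #008000 means cut at S818, F998. After flipping Y the toolpath is (21.93,132.97) → (121.32,18.90) → (37.45,206.27) → (161.54,155.63) → (21.80,229.45).

G21
G90
G00 X206.50 Y210.70
M3 S818
G1 X202.20 Y223.93 F998
G1 X190.95 Y232.10 F998
G1 X177.05 Y232.10 F998
G1 X165.80 Y223.93 F998
G1 X161.50 Y210.70 F998
G1 X165.80 Y197.47 F998
G1 X177.05 Y189.30 F998
G1 X190.95 Y189.30 F998
G1 X202.20 Y197.47 F998
G1 X206.50 Y210.70 F998
G00 X7.94 Y167.70
M3 S334
G1 X70.77 Y167.70 F3752
G1 X70.77 Y58.36 F3752
G1 X7.94 Y58.36 F3752
G1 X7.94 Y167.70 F3752
G00 X21.93 Y132.97
M3 S818
G1 X121.32 Y18.90 F998
G1 X37.45 Y206.27 F998
G1 X161.54 Y155.63 F998
G1 X21.80 Y229.45 F998
M5
G00 X0.00 Y0.00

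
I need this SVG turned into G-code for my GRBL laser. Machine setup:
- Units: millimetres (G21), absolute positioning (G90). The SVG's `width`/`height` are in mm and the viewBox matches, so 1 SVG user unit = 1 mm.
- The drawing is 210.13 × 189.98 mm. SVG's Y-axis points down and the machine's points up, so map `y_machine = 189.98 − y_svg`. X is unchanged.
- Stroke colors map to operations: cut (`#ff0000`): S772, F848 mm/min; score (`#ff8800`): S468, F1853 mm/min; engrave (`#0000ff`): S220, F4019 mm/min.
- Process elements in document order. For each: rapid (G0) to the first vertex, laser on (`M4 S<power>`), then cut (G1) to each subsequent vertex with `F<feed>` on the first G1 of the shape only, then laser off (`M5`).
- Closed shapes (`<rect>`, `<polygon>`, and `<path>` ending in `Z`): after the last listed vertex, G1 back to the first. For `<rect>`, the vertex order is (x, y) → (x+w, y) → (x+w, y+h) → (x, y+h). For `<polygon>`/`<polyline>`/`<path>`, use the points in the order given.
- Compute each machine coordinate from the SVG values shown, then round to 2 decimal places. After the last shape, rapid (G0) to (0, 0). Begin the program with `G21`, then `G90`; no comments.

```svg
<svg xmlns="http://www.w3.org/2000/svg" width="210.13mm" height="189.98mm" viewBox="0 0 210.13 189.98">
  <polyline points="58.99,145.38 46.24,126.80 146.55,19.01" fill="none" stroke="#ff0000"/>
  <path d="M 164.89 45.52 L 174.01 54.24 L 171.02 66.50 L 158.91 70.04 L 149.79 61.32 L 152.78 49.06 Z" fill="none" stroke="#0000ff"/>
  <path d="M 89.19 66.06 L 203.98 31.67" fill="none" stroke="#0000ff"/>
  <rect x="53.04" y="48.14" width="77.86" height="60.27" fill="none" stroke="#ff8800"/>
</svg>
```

G21
G90
G0 X58.99 Y44.60
M4 S772
G1 X46.24 Y63.18 F848
G1 X146.55 Y170.97
M5
G0 X164.89 Y144.46
M4 S220
G1 X174.01 Y135.74 F4019
G1 X171.02 Y123.48
G1 X158.91 Y119.94
G1 X149.79 Y128.66
G1 X152.78 Y140.92
G1 X164.89 Y144.46
M5
G0 X89.19 Y123.92
M4 S220
G1 X203.98 Y158.31 F4019
M5
G0 X53.04 Y141.84
M4 S468
G1 X130.90 Y141.84 F1853
G1 X130.90 Y81.57
G1 X53.04 Y81.57
G1 X53.04 Y141.84
M5
G0 X0.00 Y0.00

1 u = 1 mm; y_m = 189.98 − y.

[1] `<polyline>` open polyline, #ff0000→cut S772 F848: (58.99,44.60) → (46.24,63.18) → (146.55,170.97)

[2] `<path>` regular polygon, #0000ff→engrave S220 F4019: (164.89,144.46) → (174.01,135.74) → (171.02,123.48) → (158.91,119.94) → (149.79,128.66) → (152.78,140.92) → (164.89,144.46) (closed)

[3] `<path>` line segment, #0000ff→engrave S220 F4019: (89.19,123.92) → (203.98,158.31)

[4] `<rect>` rectangle, #ff8800→score S468 F1853: (53.04,141.84) → (130.90,141.84) → (130.90,81.57) → (53.04,81.57) → (53.04,141.84) (closed)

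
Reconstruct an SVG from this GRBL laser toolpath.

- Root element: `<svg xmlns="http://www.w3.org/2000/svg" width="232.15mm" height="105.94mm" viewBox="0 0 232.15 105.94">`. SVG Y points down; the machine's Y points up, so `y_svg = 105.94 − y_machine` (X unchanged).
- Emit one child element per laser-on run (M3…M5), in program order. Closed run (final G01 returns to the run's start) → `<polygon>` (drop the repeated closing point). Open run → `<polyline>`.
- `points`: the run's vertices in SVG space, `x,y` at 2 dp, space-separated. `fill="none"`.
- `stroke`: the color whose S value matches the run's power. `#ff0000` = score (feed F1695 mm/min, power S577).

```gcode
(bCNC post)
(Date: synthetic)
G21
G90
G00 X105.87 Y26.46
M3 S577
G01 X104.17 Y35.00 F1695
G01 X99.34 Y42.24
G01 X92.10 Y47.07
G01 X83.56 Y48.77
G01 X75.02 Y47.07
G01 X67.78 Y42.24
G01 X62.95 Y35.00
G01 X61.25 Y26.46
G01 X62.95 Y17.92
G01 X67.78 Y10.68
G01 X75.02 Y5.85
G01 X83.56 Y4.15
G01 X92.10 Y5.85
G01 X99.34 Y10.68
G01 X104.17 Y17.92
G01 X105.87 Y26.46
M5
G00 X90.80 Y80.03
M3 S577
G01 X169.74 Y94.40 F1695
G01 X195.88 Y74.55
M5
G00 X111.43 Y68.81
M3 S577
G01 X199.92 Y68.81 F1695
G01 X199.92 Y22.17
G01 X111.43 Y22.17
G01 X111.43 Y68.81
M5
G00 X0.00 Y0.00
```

<svg xmlns="http://www.w3.org/2000/svg" width="232.15mm" height="105.94mm" viewBox="0 0 232.15 105.94">
  <polygon points="105.87,79.48 104.17,70.94 99.34,63.70 92.10,58.87 83.56,57.17 75.02,58.87 67.78,63.70 62.95,70.94 61.25,79.48 62.95,88.02 67.78,95.26 75.02,100.09 83.56,101.79 92.10,100.09 99.34,95.26 104.17,88.02" fill="none" stroke="#ff0000"/>
  <polyline points="90.80,25.91 169.74,11.54 195.88,31.39" fill="none" stroke="#ff0000"/>
  <polygon points="111.43,37.13 199.92,37.13 199.92,83.77 111.43,83.77" fill="none" stroke="#ff0000"/>
</svg>

Each laser-on run becomes one SVG element. Flip Y back into SVG space with y_svg = 105.94 − y_machine. Every run uses S577, so all elements get stroke `#ff0000` (score).

Run 1: The run returns to its start, so emit a `<polygon>` with points (Y-flipped): 105.87,79.48 104.17,70.94 99.34,63.70 92.10,58.87 83.56,57.17 75.02,58.87 67.78,63.70 62.95,70.94 61.25,79.48 62.95,88.02 67.78,95.26 75.02,100.09 83.56,101.79 92.10,100.09 99.34,95.26 104.17,88.02.

Run 2: The run is open, so emit a `<polyline>` with points (Y-flipped): 90.80,25.91 169.74,11.54 195.88,31.39.

Run 3: The run returns to its start, so emit a `<polygon>` with points (Y-flipped): 111.43,37.13 199.92,37.13 199.92,83.77 111.43,83.77.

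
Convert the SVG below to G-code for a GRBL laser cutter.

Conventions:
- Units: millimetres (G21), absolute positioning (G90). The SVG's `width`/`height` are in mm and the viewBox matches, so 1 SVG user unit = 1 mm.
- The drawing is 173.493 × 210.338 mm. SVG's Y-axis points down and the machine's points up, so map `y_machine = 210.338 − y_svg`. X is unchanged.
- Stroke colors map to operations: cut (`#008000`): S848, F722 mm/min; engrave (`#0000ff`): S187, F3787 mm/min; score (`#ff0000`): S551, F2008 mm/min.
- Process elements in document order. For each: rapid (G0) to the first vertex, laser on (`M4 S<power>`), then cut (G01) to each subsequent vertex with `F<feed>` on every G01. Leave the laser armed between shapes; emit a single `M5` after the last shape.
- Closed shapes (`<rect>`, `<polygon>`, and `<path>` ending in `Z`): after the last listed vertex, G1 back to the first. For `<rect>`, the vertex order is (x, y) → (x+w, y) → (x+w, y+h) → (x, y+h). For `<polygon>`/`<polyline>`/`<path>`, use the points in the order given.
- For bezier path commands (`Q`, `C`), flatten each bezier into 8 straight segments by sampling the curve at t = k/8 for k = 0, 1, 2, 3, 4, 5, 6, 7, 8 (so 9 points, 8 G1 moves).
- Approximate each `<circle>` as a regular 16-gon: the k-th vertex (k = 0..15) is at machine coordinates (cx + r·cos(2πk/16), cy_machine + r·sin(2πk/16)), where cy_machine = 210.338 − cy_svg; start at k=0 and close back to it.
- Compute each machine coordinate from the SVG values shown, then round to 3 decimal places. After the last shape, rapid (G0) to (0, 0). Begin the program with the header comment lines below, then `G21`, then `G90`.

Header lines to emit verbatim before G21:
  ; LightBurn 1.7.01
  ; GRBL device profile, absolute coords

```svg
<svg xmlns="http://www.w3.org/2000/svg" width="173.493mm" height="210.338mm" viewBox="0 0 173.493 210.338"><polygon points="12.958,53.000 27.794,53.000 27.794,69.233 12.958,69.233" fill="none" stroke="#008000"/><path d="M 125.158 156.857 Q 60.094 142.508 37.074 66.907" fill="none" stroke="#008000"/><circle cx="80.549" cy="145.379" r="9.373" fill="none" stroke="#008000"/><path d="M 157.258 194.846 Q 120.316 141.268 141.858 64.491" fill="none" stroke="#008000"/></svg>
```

Since the viewBox matches the mm dimensions, user units are millimetres directly. The only transform is the Y-flip y_m = 210.338 − y_svg.

Shape 1 is a rectangle drawn with `<polygon>`. Its stroke #008000 means cut at S848, F722. After flipping Y the toolpath is (12.958,157.338) → (27.794,157.338) → (27.794,141.105) → (12.958,141.105) → (12.958,157.338), returning to the start.

Shape 2 is a quadratic bezier drawn with `<path>`. Its stroke #008000 means cut at S848, F722. After flipping Y the toolpath is (125.158,53.481) → (109.549,58.025) → (95.254,64.484) → (82.272,72.856) → (70.605,83.143) → (60.251,95.344) → (51.212,109.459) → (43.486,125.488) → (37.074,143.431).

Shape 3 is a circle drawn with `<circle>`. Its stroke #008000 means cut at S848, F722. After flipping Y the toolpath is (89.922,64.959) → (89.209,68.546) → (87.177,71.587) → (84.136,73.619) → (80.549,74.332) → (76.962,73.619) → (73.921,71.587) → (71.889,68.546) → (71.176,64.959) → (71.889,61.372) → (73.921,58.331) → (76.962,56.299) → (80.549,55.586) → (84.136,56.299) → (87.177,58.331) → (89.209,61.372) → (89.922,64.959), returning to the start.

Shape 4 is a quadratic bezier drawn with `<path>`. Its stroke #008000 means cut at S848, F722. After flipping Y the toolpath is (157.258,15.492) → (148.936,29.249) → (142.442,43.731) → (137.776,58.938) → (134.937,74.870) → (133.926,91.527) → (134.742,108.908) → (137.386,127.015) → (141.858,145.847).

; LightBurn 1.7.01
; GRBL device profile, absolute coords
G21
G90
G0 X12.958 Y157.338
M4 S848
G01 X27.794 Y157.338 F722
G01 X27.794 Y141.105 F722
G01 X12.958 Y141.105 F722
G01 X12.958 Y157.338 F722
G0 X125.158 Y53.481
M4 S848
G01 X109.549 Y58.025 F722
G01 X95.254 Y64.484 F722
G01 X82.272 Y72.856 F722
G01 X70.605 Y83.143 F722
G01 X60.251 Y95.344 F722
G01 X51.212 Y109.459 F722
G01 X43.486 Y125.488 F722
G01 X37.074 Y143.431 F722
G0 X89.922 Y64.959
M4 S848
G01 X89.209 Y68.546 F722
G01 X87.177 Y71.587 F722
G01 X84.136 Y73.619 F722
G01 X80.549 Y74.332 F722
G01 X76.962 Y73.619 F722
G01 X73.921 Y71.587 F722
G01 X71.889 Y68.546 F722
G01 X71.176 Y64.959 F722
G01 X71.889 Y61.372 F722
G01 X73.921 Y58.331 F722
G01 X76.962 Y56.299 F722
G01 X80.549 Y55.586 F722
G01 X84.136 Y56.299 F722
G01 X87.177 Y58.331 F722
G01 X89.209 Y61.372 F722
G01 X89.922 Y64.959 F722
G0 X157.258 Y15.492
M4 S848
G01 X148.936 Y29.249 F722
G01 X142.442 Y43.731 F722
G01 X137.776 Y58.938 F722
G01 X134.937 Y74.870 F722
G01 X133.926 Y91.527 F722
G01 X134.742 Y108.908 F722
G01 X137.386 Y127.015 F722
G01 X141.858 Y145.847 F722
M5
G0 X0.000 Y0.000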